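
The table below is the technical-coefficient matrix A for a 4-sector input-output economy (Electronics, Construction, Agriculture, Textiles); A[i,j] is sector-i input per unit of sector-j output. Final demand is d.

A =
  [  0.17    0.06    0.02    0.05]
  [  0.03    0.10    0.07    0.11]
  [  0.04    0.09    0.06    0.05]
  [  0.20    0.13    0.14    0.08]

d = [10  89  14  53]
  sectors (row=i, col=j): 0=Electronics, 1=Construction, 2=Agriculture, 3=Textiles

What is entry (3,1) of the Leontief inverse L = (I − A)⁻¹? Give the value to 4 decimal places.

L[3,1] = 0.2027

Form M = I − A:
  [  0.83   -0.06   -0.02   -0.05]
  [ -0.03    0.90   -0.07   -0.11]
  [ -0.04   -0.09    0.94   -0.05]
  [ -0.20   -0.13   -0.14    0.92]
Leontief inverse L = M⁻¹:
  [  1.2301    0.0983    0.0456    0.0811]
  [  0.0824    1.1489    0.1093    0.1478]
  [  0.0757    0.1250    1.0864    0.0781]
  [  0.2906    0.2027    0.1907    1.1373]
Total output x = L · d:
  x_0 = 1.2301·10 + 0.0983·89 + 0.0456·14 + 0.0811·53 = 25.9827
  x_1 = 0.0824·10 + 1.1489·89 + 0.1093·14 + 0.1478·53 = 112.4378
  x_2 = 0.0757·10 + 0.1250·89 + 1.0864·14 + 0.0781·53 = 31.2272
  x_3 = 0.2906·10 + 0.2027·89 + 0.1907·14 + 1.1373·53 = 83.8970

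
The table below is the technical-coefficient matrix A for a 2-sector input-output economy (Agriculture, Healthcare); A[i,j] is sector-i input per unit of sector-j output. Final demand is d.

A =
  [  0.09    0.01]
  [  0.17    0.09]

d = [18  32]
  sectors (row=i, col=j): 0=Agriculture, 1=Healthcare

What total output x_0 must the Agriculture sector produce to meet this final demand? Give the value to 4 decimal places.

20.2081

Form M = I − A:
  [  0.91   -0.01]
  [ -0.17    0.91]
Leontief inverse L = M⁻¹:
  [  1.1012    0.0121]
  [  0.2057    1.1012]
Total output x = L · d:
  x_0 = 1.1012·18 + 0.0121·32 = 20.2081
  x_1 = 0.2057·18 + 1.1012·32 = 38.9400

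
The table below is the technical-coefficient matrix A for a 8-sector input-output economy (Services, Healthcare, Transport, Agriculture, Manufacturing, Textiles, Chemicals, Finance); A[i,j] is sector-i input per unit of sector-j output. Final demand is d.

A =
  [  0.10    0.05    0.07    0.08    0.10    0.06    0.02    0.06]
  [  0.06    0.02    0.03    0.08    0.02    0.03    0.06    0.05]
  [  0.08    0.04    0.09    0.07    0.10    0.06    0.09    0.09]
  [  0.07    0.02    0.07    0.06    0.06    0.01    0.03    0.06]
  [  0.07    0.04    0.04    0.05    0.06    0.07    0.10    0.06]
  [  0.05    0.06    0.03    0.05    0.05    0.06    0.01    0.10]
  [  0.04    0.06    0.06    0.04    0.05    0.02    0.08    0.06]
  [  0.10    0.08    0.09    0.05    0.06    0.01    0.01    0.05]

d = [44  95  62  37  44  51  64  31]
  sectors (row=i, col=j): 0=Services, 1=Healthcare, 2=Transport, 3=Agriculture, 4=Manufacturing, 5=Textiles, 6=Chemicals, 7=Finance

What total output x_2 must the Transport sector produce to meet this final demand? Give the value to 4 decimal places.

121.6276

Form M = I − A:
  [  0.90   -0.05   -0.07   -0.08   -0.10   -0.06   -0.02   -0.06]
  [ -0.06    0.98   -0.03   -0.08   -0.02   -0.03   -0.06   -0.05]
  [ -0.08   -0.04    0.91   -0.07   -0.10   -0.06   -0.09   -0.09]
  [ -0.07   -0.02   -0.07    0.94   -0.06   -0.01   -0.03   -0.06]
  [ -0.07   -0.04   -0.04   -0.05    0.94   -0.07   -0.10   -0.06]
  [ -0.05   -0.06   -0.03   -0.05   -0.05    0.94   -0.01   -0.10]
  [ -0.04   -0.06   -0.06   -0.04   -0.05   -0.02    0.92   -0.06]
  [ -0.10   -0.08   -0.09   -0.05   -0.06   -0.01   -0.01    0.95]
Leontief inverse L = M⁻¹:
  [  1.1764    0.0962    0.1326    0.1423    0.1677    0.1035    0.0702    0.1268]
  [  0.1076    1.0501    0.0716    0.1187    0.0625    0.0538    0.0901    0.0916]
  [  0.1654    0.0953    1.1631    0.1392    0.1766    0.1074    0.1503    0.1664]
  [  0.1256    0.0535    0.1175    1.1043    0.1100    0.0397    0.0673    0.1070]
  [  0.1346    0.0836    0.0950    0.1032    1.1176    0.1060    0.1450    0.1193]
  [  0.1072    0.0960    0.0765    0.0959    0.0974    1.0894    0.0433    0.1487]
  [  0.0949    0.0955    0.1076    0.0855    0.0982    0.0492    1.1210    0.1088]
  [  0.1658    0.1177    0.1443    0.1047    0.1181    0.0464    0.0542    1.1053]
Total output x = L · d:
  x_0 = 1.1764·44 + 0.0962·95 + 0.1326·62 + 0.1423·37 + 0.1677·44 + 0.1035·51 + 0.0702·64 + 0.1268·31 = 95.4609
  x_1 = 0.1076·44 + 1.0501·95 + 0.0716·62 + 0.1187·37 + 0.0625·44 + 0.0538·51 + 0.0901·64 + 0.0916·31 = 127.4193
  x_2 = 0.1654·44 + 0.0953·95 + 1.1631·62 + 0.1392·37 + 0.1766·44 + 0.1074·51 + 0.1503·64 + 0.1664·31 = 121.6276
  x_3 = 0.1256·44 + 0.0535·95 + 0.1175·62 + 1.1043·37 + 0.1100·44 + 0.0397·51 + 0.0673·64 + 0.1070·31 = 73.2470
  x_4 = 0.1346·44 + 0.0836·95 + 0.0950·62 + 0.1032·37 + 1.1176·44 + 0.1060·51 + 0.1450·64 + 0.1193·31 = 91.1277
  x_5 = 0.1072·44 + 0.0960·95 + 0.0765·62 + 0.0959·37 + 0.0974·44 + 1.0894·51 + 0.0433·64 + 0.1487·31 = 89.3564
  x_6 = 0.0949·44 + 0.0955·95 + 0.1076·62 + 0.0855·37 + 0.0982·44 + 0.0492·51 + 1.1210·64 + 0.1088·31 = 105.0326
  x_7 = 0.1658·44 + 0.1177·95 + 0.1443·62 + 0.1047·37 + 0.1181·44 + 0.0464·51 + 0.0542·64 + 1.1053·31 = 76.5895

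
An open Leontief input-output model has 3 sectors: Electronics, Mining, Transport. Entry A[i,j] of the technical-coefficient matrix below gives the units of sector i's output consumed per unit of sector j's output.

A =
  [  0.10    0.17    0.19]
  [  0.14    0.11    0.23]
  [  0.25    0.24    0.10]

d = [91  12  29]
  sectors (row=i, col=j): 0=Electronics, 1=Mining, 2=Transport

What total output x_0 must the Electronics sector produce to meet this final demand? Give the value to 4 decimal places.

129.0044

Form M = I − A:
  [  0.90   -0.17   -0.19]
  [ -0.14    0.89   -0.23]
  [ -0.25   -0.24    0.90]
Leontief inverse L = M⁻¹:
  [  1.2611    0.3358    0.3521]
  [  0.3103    1.2894    0.3950]
  [  0.4331    0.4371    1.3142]
Total output x = L · d:
  x_0 = 1.2611·91 + 0.3358·12 + 0.3521·29 = 129.0044
  x_1 = 0.3103·91 + 1.2894·12 + 0.3950·29 = 55.1653
  x_2 = 0.4331·91 + 0.4371·12 + 1.3142·29 = 82.7675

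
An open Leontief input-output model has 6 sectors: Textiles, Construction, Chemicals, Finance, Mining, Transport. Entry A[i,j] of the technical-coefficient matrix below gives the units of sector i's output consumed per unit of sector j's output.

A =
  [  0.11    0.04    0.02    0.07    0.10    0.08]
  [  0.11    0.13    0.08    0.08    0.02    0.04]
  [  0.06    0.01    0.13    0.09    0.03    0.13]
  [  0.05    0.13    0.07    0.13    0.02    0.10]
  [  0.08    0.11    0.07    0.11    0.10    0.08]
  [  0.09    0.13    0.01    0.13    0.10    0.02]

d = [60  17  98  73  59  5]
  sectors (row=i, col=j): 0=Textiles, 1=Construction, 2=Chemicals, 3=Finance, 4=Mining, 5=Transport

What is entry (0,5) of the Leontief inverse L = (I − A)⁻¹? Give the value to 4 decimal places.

L[0,5] = 0.1377

Form M = I − A:
  [  0.89   -0.04   -0.02   -0.07   -0.10   -0.08]
  [ -0.11    0.87   -0.08   -0.08   -0.02   -0.04]
  [ -0.06   -0.01    0.87   -0.09   -0.03   -0.13]
  [ -0.05   -0.13   -0.07    0.87   -0.02   -0.10]
  [ -0.08   -0.11   -0.07   -0.11    0.90   -0.08]
  [ -0.09   -0.13   -0.01   -0.13   -0.10    0.98]
Leontief inverse L = M⁻¹:
  [  1.1789    0.1178    0.0642    0.1524    0.1544    0.1377]
  [  0.1842    1.2080    0.1351    0.1640    0.0671    0.1045]
  [  0.1277    0.0860    1.1836    0.1802    0.0813    0.1960]
  [  0.1287    0.2248    0.1299    1.2278    0.0696    0.1679]
  [  0.1679    0.2121    0.1361    0.2175    1.1613    0.1574]
  [  0.1682    0.2234    0.0670    0.2226    0.1516    1.0872]
Total output x = L · d:
  x_0 = 1.1789·60 + 0.1178·17 + 0.0642·98 + 0.1524·73 + 0.1544·59 + 0.1377·5 = 99.9544
  x_1 = 0.1842·60 + 1.2080·17 + 0.1351·98 + 0.1640·73 + 0.0671·59 + 0.1045·5 = 61.2807
  x_2 = 0.1277·60 + 0.0860·17 + 1.1836·98 + 0.1802·73 + 0.0813·59 + 0.1960·5 = 144.0404
  x_3 = 0.1287·60 + 0.2248·17 + 0.1299·98 + 1.2278·73 + 0.0696·59 + 0.1679·5 = 118.8513
  x_4 = 0.1679·60 + 0.2121·17 + 0.1361·98 + 0.2175·73 + 1.1613·59 + 0.1574·5 = 112.2015
  x_5 = 0.1682·60 + 0.2234·17 + 0.0670·98 + 0.2226·73 + 0.1516·59 + 1.0872·5 = 51.0955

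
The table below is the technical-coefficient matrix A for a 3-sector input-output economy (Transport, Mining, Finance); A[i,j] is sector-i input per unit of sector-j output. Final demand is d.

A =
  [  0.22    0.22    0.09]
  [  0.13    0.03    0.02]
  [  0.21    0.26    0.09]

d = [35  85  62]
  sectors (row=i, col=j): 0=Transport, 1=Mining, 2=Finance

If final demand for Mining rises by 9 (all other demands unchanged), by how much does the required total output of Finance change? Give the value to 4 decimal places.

Form M = I − A:
  [  0.78   -0.22   -0.09]
  [ -0.13    0.97   -0.02]
  [ -0.21   -0.26    0.91]
Leontief inverse L = M⁻¹:
  [  1.3794    0.3515    0.1442]
  [  0.1926    1.0861    0.0429]
  [  0.3734    0.3914    1.1444]
Total output x = L · d:
  x_0 = 1.3794·35 + 0.3515·85 + 0.1442·62 = 87.0959
  x_1 = 0.1926·35 + 1.0861·85 + 0.0429·62 = 101.7199
  x_2 = 0.3734·35 + 0.3914·85 + 1.1444·62 = 117.2938
Δx_2 = L[2,1] · Δd_1 = 0.3914 · 9 = 3.5229

3.5229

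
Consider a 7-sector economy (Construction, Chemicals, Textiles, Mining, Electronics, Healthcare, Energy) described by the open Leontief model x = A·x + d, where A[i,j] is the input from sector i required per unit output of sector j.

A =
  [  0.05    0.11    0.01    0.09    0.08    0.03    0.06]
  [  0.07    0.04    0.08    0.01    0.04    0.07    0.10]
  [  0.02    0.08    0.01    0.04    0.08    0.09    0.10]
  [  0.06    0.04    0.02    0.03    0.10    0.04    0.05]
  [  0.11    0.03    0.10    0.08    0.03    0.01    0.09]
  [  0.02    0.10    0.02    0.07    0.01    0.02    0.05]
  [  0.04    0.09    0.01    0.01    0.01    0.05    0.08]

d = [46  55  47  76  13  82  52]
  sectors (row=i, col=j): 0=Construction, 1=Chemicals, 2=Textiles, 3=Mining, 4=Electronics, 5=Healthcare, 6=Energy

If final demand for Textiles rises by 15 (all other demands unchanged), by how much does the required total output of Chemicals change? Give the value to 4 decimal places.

Form M = I − A:
  [  0.95   -0.11   -0.01   -0.09   -0.08   -0.03   -0.06]
  [ -0.07    0.96   -0.08   -0.01   -0.04   -0.07   -0.10]
  [ -0.02   -0.08    0.99   -0.04   -0.08   -0.09   -0.10]
  [ -0.06   -0.04   -0.02    0.97   -0.10   -0.04   -0.05]
  [ -0.11   -0.03   -0.10   -0.08    0.97   -0.01   -0.09]
  [ -0.02   -0.10   -0.02   -0.07   -0.01    0.98   -0.05]
  [ -0.04   -0.09   -0.01   -0.01   -0.01   -0.05    0.92]
Leontief inverse L = M⁻¹:
  [  1.0915    0.1537    0.0397    0.1194    0.1137    0.0598    0.1131]
  [  0.1012    1.0899    0.1003    0.0392    0.0682    0.1001    0.1502]
  [  0.0563    0.1253    1.0367    0.0680    0.1051    0.1174    0.1503]
  [  0.0931    0.0773    0.0434    1.0579    0.1251    0.0615    0.0923]
  [  0.1467    0.0832    0.1209    0.1124    1.0700    0.0444    0.1450]
  [  0.0451    0.1296    0.0379    0.0859    0.0327    1.0427    0.0857]
  [  0.0630    0.1235    0.0267    0.0271    0.0275    0.0715    1.1154]
Total output x = L · d:
  x_0 = 1.0915·46 + 0.1537·55 + 0.0397·47 + 0.1194·76 + 0.1137·13 + 0.0598·82 + 0.1131·52 = 81.8686
  x_1 = 0.1012·46 + 1.0899·55 + 0.1003·47 + 0.0392·76 + 0.0682·13 + 0.1001·82 + 0.1502·52 = 89.1987
  x_2 = 0.0563·46 + 0.1253·55 + 1.0367·47 + 0.0680·76 + 0.1051·13 + 0.1174·82 + 0.1503·52 = 82.1776
  x_3 = 0.0931·46 + 0.0773·55 + 0.0434·47 + 1.0579·76 + 0.1251·13 + 0.0615·82 + 0.0923·52 = 102.4384
  x_4 = 0.1467·46 + 0.0832·55 + 0.1209·47 + 0.1124·76 + 1.0700·13 + 0.0444·82 + 0.1450·52 = 50.6432
  x_5 = 0.0451·46 + 0.1296·55 + 0.0379·47 + 0.0859·76 + 0.0327·13 + 1.0427·82 + 0.0857·52 = 107.8973
  x_6 = 0.0630·46 + 0.1235·55 + 0.0267·47 + 0.0271·76 + 0.0275·13 + 0.0715·82 + 1.1154·52 = 77.2284
Δx_1 = L[1,2] · Δd_2 = 0.1003 · 15 = 1.5047

1.5047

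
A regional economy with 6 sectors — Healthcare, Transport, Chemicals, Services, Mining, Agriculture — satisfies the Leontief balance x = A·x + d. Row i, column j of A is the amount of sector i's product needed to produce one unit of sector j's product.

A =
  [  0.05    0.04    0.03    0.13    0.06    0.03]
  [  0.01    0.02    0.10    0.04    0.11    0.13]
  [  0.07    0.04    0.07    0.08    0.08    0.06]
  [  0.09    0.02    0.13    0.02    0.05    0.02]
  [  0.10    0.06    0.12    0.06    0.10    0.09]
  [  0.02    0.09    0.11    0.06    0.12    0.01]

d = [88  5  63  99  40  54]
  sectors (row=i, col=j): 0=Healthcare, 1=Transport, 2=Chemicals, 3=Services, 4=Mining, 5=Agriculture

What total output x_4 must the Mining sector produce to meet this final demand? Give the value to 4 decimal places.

93.4511

Form M = I − A:
  [  0.95   -0.04   -0.03   -0.13   -0.06   -0.03]
  [ -0.01    0.98   -0.10   -0.04   -0.11   -0.13]
  [ -0.07   -0.04    0.93   -0.08   -0.08   -0.06]
  [ -0.09   -0.02   -0.13    0.98   -0.05   -0.02]
  [ -0.10   -0.06   -0.12   -0.06    0.90   -0.09]
  [ -0.02   -0.09   -0.11   -0.06   -0.12    0.99]
Leontief inverse L = M⁻¹:
  [  1.0874    0.0631    0.0853    0.1638    0.1048    0.0592]
  [  0.0537    1.0575    0.1699    0.0852    0.1751    0.1684]
  [  0.1124    0.0706    1.1329    0.1245    0.1366    0.0963]
  [  0.1251    0.0444    0.1755    1.0620    0.0951    0.0504]
  [  0.1543    0.1019    0.2014    0.1217    1.1771    0.1397]
  [  0.0656    0.1203    0.1781    0.1040    0.1817    1.0573]
Total output x = L · d:
  x_0 = 1.0874·88 + 0.0631·5 + 0.0853·63 + 0.1638·99 + 0.1048·40 + 0.0592·54 = 124.9854
  x_1 = 0.0537·88 + 1.0575·5 + 0.1699·63 + 0.0852·99 + 0.1751·40 + 0.1684·54 = 45.2460
  x_2 = 0.1124·88 + 0.0706·5 + 1.1329·63 + 0.1245·99 + 0.1366·40 + 0.0963·54 = 104.6086
  x_3 = 0.1251·88 + 0.0444·5 + 0.1755·63 + 1.0620·99 + 0.0951·40 + 0.0504·54 = 133.9493
  x_4 = 0.1543·88 + 0.1019·5 + 0.2014·63 + 0.1217·99 + 1.1771·40 + 0.1397·54 = 93.4511
  x_5 = 0.0656·88 + 0.1203·5 + 0.1781·63 + 0.1040·99 + 0.1817·40 + 1.0573·54 = 92.2524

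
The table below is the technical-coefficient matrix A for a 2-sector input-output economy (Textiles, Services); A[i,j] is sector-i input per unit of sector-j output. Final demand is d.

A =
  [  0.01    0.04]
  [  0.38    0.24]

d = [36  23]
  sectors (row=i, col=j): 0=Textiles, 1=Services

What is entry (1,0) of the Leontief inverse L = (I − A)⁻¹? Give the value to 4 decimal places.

Form M = I − A:
  [  0.99   -0.04]
  [ -0.38    0.76]
Leontief inverse L = M⁻¹:
  [  1.0309    0.0543]
  [  0.5155    1.3429]
Total output x = L · d:
  x_0 = 1.0309·36 + 0.0543·23 = 38.3614
  x_1 = 0.5155·36 + 1.3429·23 = 49.4438

L[1,0] = 0.5155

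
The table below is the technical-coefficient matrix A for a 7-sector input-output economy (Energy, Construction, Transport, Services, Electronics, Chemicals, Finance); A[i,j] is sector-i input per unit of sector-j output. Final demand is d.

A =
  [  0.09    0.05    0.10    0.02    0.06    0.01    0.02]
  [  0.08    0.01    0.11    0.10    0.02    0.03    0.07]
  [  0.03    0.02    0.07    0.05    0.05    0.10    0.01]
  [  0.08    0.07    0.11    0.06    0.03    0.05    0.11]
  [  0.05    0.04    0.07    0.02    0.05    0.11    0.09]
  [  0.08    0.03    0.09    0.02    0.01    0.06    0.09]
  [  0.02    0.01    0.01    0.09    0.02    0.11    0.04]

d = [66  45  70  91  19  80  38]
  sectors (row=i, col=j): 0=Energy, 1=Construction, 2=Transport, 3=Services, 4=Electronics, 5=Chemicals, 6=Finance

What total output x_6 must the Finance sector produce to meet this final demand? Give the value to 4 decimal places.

Form M = I − A:
  [  0.91   -0.05   -0.10   -0.02   -0.06   -0.01   -0.02]
  [ -0.08    0.99   -0.11   -0.10   -0.02   -0.03   -0.07]
  [ -0.03   -0.02    0.93   -0.05   -0.05   -0.10   -0.01]
  [ -0.08   -0.07   -0.11    0.94   -0.03   -0.05   -0.11]
  [ -0.05   -0.04   -0.07   -0.02    0.95   -0.11   -0.09]
  [ -0.08   -0.03   -0.09   -0.02   -0.01    0.94   -0.09]
  [ -0.02   -0.01   -0.01   -0.09   -0.02   -0.11    0.96]
Leontief inverse L = M⁻¹:
  [  1.1235    0.0682    0.1457    0.0462    0.0830    0.0474    0.0474]
  [  0.1196    1.0341    0.1630    0.1340    0.0452    0.0765    0.1064]
  [  0.0633    0.0382    1.1141    0.0732    0.0681    0.1374    0.0434]
  [  0.1270    0.0951    0.1718    1.1040    0.0583    0.1061    0.1533]
  [  0.0897    0.0602    0.1205    0.0533    1.0720    0.1591    0.1290]
  [  0.1141    0.0478    0.1340    0.0501    0.0310    1.1011    0.1191]
  [  0.0522    0.0282    0.0503    0.1135    0.0343    0.1426    1.0749]
Total output x = L · d:
  x_0 = 1.1235·66 + 0.0682·45 + 0.1457·70 + 0.0462·91 + 0.0830·19 + 0.0474·80 + 0.0474·38 = 98.7953
  x_1 = 0.1196·66 + 1.0341·45 + 0.1630·70 + 0.1340·91 + 0.0452·19 + 0.0765·80 + 0.1064·38 = 89.0493
  x_2 = 0.0633·66 + 0.0382·45 + 1.1141·70 + 0.0732·91 + 0.0681·19 + 0.1374·80 + 0.0434·38 = 104.4797
  x_3 = 0.1270·66 + 0.0951·45 + 0.1718·70 + 1.1040·91 + 0.0583·19 + 0.1061·80 + 0.1533·38 = 140.5641
  x_4 = 0.0897·66 + 0.0602·45 + 0.1205·70 + 0.0533·91 + 1.0720·19 + 0.1591·80 + 0.1290·38 = 59.9056
  x_5 = 0.1141·66 + 0.0478·45 + 0.1340·70 + 0.0501·91 + 0.0310·19 + 1.1011·80 + 0.1191·38 = 116.8308
  x_6 = 0.0522·66 + 0.0282·45 + 0.0503·70 + 0.1135·91 + 0.0343·19 + 0.1426·80 + 1.0749·38 = 71.4703

71.4703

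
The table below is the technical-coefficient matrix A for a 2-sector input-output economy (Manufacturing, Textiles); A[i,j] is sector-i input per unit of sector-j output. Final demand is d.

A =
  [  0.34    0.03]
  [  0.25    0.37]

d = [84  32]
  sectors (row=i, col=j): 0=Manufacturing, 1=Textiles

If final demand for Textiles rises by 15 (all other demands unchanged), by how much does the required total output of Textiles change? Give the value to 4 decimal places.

24.2469

Form M = I − A:
  [  0.66   -0.03]
  [ -0.25    0.63]
Leontief inverse L = M⁻¹:
  [  1.5430    0.0735]
  [  0.6123    1.6165]
Total output x = L · d:
  x_0 = 1.5430·84 + 0.0735·32 = 131.9618
  x_1 = 0.6123·84 + 1.6165·32 = 103.1594
Δx_1 = L[1,1] · Δd_1 = 1.6165 · 15 = 24.2469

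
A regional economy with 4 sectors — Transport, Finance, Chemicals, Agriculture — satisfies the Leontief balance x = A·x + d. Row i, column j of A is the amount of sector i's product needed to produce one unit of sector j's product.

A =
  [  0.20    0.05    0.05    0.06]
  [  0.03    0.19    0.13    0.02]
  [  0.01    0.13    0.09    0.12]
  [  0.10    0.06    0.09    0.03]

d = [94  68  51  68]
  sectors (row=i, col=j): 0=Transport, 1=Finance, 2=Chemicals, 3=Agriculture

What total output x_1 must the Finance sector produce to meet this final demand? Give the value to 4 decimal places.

Form M = I − A:
  [  0.80   -0.05   -0.05   -0.06]
  [ -0.03    0.81   -0.13   -0.02]
  [ -0.01   -0.13    0.91   -0.12]
  [ -0.10   -0.06   -0.09    0.97]
Leontief inverse L = M⁻¹:
  [  1.2664    0.0999    0.0929    0.0919]
  [  0.0568    1.2725    0.1902    0.0533]
  [  0.0402    0.1970    1.1439    0.1481]
  [  0.1378    0.1073    0.1275    1.0574]
Total output x = L · d:
  x_0 = 1.2664·94 + 0.0999·68 + 0.0929·51 + 0.0919·68 = 136.8226
  x_1 = 0.0568·94 + 1.2725·68 + 0.1902·51 + 0.0533·68 = 105.1898
  x_2 = 0.0402·94 + 0.1970·68 + 1.1439·51 + 0.1481·68 = 85.5842
  x_3 = 0.1378·94 + 0.1073·68 + 0.1275·51 + 1.0574·68 = 98.6559

105.1898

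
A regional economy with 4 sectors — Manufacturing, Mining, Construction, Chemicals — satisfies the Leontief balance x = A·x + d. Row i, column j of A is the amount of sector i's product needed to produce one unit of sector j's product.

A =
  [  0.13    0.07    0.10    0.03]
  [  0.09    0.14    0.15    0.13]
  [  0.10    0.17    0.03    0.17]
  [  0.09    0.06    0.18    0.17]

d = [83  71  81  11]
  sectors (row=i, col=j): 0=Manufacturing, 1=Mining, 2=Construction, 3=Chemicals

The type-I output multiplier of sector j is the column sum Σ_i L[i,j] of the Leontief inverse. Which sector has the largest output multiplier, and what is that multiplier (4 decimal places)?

Chemicals (1.9293)

Form M = I − A:
  [  0.87   -0.07   -0.10   -0.03]
  [ -0.09    0.86   -0.15   -0.13]
  [ -0.10   -0.17    0.97   -0.17]
  [ -0.09   -0.06   -0.18    0.83]
Leontief inverse L = M⁻¹:
  [  1.1922    0.1359    0.1620    0.0976]
  [  0.1852    1.2469    0.2592    0.2551]
  [  0.1875    0.2608    1.1429    0.2817]
  [  0.1833    0.1614    0.2842    1.2949]
Total output x = L · d:
  x_0 = 1.1922·83 + 0.1359·71 + 0.1620·81 + 0.0976·11 = 122.7962
  x_1 = 0.1852·83 + 1.2469·71 + 0.2592·81 + 0.2551·11 = 127.7052
  x_2 = 0.1875·83 + 0.2608·71 + 1.1429·81 + 0.2817·11 = 129.7517
  x_3 = 0.1833·83 + 0.1614·71 + 0.2842·81 + 1.2949·11 = 63.9389
Output multipliers (column sums of L):
  Manufacturing: 1.7482
  Mining: 1.8050
  Construction: 1.8483
  Chemicals: 1.9293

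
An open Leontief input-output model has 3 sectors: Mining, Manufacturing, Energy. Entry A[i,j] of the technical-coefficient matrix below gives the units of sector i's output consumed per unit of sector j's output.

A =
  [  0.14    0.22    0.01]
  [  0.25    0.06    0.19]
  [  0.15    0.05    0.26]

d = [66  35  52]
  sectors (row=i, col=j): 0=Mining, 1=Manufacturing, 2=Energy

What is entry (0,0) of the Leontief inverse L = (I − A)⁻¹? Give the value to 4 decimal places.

L[0,0] = 1.2669

Form M = I − A:
  [  0.86   -0.22   -0.01]
  [ -0.25    0.94   -0.19]
  [ -0.15   -0.05    0.74]
Leontief inverse L = M⁻¹:
  [  1.2669    0.3015    0.0945]
  [  0.3942    1.1724    0.3063]
  [  0.2835    0.1403    1.3912]
Total output x = L · d:
  x_0 = 1.2669·66 + 0.3015·35 + 0.0945·52 = 99.0885
  x_1 = 0.3942·66 + 1.1724·35 + 0.3063·52 = 82.9841
  x_2 = 0.2835·66 + 0.1403·35 + 1.3912·52 = 95.9628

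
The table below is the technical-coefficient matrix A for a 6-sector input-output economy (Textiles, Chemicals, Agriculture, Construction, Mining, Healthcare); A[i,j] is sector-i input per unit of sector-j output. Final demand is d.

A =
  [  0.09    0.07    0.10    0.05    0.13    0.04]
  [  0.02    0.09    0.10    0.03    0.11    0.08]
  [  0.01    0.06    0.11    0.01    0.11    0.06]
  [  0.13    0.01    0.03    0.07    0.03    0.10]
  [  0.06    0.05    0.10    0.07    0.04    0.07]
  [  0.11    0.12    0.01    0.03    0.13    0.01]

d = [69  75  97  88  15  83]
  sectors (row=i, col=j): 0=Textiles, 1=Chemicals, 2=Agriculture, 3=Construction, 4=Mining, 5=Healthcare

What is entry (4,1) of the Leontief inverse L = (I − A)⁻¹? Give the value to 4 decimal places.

L[4,1] = 0.0937

Form M = I − A:
  [  0.91   -0.07   -0.10   -0.05   -0.13   -0.04]
  [ -0.02    0.91   -0.10   -0.03   -0.11   -0.08]
  [ -0.01   -0.06    0.89   -0.01   -0.11   -0.06]
  [ -0.13   -0.01   -0.03    0.93   -0.03   -0.10]
  [ -0.06   -0.05   -0.10   -0.07    0.96   -0.07]
  [ -0.11   -0.12   -0.01   -0.03   -0.13    0.99]
Leontief inverse L = M⁻¹:
  [  1.1397    0.1226    0.1684    0.0851    0.2024    0.0891]
  [  0.0616    1.1405    0.1582    0.0590    0.1756    0.1226]
  [  0.0421    0.1017    1.1604    0.0335    0.1643    0.0952]
  [  0.1812    0.0536    0.0752    1.0988    0.0917    0.1337]
  [  0.1032    0.0937    0.1504    0.0966    1.1013    0.1085]
  [  0.1536    0.1668    0.0716    0.0629    0.1928    1.0541]
Total output x = L · d:
  x_0 = 1.1397·69 + 0.1226·75 + 0.1684·97 + 0.0851·88 + 0.2024·15 + 0.0891·83 = 122.0963
  x_1 = 0.0616·69 + 1.1405·75 + 0.1582·97 + 0.0590·88 + 0.1756·15 + 0.1226·83 = 123.1365
  x_2 = 0.0421·69 + 0.1017·75 + 1.1604·97 + 0.0335·88 + 0.1643·15 + 0.0952·83 = 136.4062
  x_3 = 0.1812·69 + 0.0536·75 + 0.0752·97 + 1.0988·88 + 0.0917·15 + 0.1337·83 = 132.9858
  x_4 = 0.1032·69 + 0.0937·75 + 0.1504·97 + 0.0966·88 + 1.1013·15 + 0.1085·83 = 62.7612
  x_5 = 0.1536·69 + 0.1668·75 + 0.0716·97 + 0.0629·88 + 0.1928·15 + 1.0541·83 = 125.9794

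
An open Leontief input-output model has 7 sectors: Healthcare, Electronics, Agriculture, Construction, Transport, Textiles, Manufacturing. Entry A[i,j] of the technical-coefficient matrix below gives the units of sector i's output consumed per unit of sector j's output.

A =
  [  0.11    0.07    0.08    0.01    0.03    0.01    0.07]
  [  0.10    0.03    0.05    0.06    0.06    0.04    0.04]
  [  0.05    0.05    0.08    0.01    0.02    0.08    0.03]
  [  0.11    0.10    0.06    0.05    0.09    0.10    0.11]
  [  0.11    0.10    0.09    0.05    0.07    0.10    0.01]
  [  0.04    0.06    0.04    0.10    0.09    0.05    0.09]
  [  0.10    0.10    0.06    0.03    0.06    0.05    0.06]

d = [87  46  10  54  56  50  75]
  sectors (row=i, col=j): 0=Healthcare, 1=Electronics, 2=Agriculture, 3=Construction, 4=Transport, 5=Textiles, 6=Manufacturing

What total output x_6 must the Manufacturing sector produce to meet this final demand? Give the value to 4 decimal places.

120.0913

Form M = I − A:
  [  0.89   -0.07   -0.08   -0.01   -0.03   -0.01   -0.07]
  [ -0.10    0.97   -0.05   -0.06   -0.06   -0.04   -0.04]
  [ -0.05   -0.05    0.92   -0.01   -0.02   -0.08   -0.03]
  [ -0.11   -0.10   -0.06    0.95   -0.09   -0.10   -0.11]
  [ -0.11   -0.10   -0.09   -0.05    0.93   -0.10   -0.01]
  [ -0.04   -0.06   -0.04   -0.10   -0.09    0.95   -0.09]
  [ -0.10   -0.10   -0.06   -0.03   -0.06   -0.05    0.94]
Leontief inverse L = M⁻¹:
  [  1.1686    0.1138    0.1246    0.0319    0.0617    0.0429    0.1043]
  [  0.1622    1.0798    0.0967    0.0869    0.0982    0.0790    0.0799]
  [  0.0948    0.0863    1.1159    0.0345    0.0507    0.1108    0.0615]
  [  0.2091    0.1789    0.1329    1.0982    0.1542    0.1619    0.1731]
  [  0.1908    0.1627    0.1520    0.0911    1.1229    0.1528    0.0632]
  [  0.1199    0.1256    0.0975    0.1385    0.1434    1.1045    0.1409]
  [  0.1729    0.1553    0.1139    0.0631    0.1045    0.0937    1.1044]
Total output x = L · d:
  x_0 = 1.1686·87 + 0.1138·46 + 0.1246·10 + 0.0319·54 + 0.0617·56 + 0.0429·50 + 0.1043·75 = 123.2952
  x_1 = 0.1622·87 + 1.0798·46 + 0.0967·10 + 0.0869·54 + 0.0982·56 + 0.0790·50 + 0.0799·75 = 84.8834
  x_2 = 0.0948·87 + 0.0863·46 + 1.1159·10 + 0.0345·54 + 0.0507·56 + 0.1108·50 + 0.0615·75 = 38.2322
  x_3 = 0.2091·87 + 0.1789·46 + 0.1329·10 + 1.0982·54 + 0.1542·56 + 0.1619·50 + 0.1731·75 = 116.7617
  x_4 = 0.1908·87 + 0.1627·46 + 0.1520·10 + 0.0911·54 + 1.1229·56 + 0.1528·50 + 0.0632·75 = 105.7839
  x_5 = 0.1199·87 + 0.1256·46 + 0.0975·10 + 0.1385·54 + 0.1434·56 + 1.1045·50 + 0.1409·75 = 98.4832
  x_6 = 0.1729·87 + 0.1553·46 + 0.1139·10 + 0.0631·54 + 0.1045·56 + 0.0937·50 + 1.1044·75 = 120.0913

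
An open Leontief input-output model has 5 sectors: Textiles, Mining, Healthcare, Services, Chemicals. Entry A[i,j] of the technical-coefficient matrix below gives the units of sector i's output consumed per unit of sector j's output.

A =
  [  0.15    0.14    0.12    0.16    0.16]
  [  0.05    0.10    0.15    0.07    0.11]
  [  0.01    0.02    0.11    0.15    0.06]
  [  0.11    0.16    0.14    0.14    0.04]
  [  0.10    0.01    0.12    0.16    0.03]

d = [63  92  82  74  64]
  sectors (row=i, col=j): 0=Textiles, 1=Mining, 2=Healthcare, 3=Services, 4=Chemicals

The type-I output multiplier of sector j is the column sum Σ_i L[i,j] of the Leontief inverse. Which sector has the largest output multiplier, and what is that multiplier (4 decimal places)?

Services (2.3939)

Form M = I − A:
  [  0.85   -0.14   -0.12   -0.16   -0.16]
  [ -0.05    0.90   -0.15   -0.07   -0.11]
  [ -0.01   -0.02    0.89   -0.15   -0.06]
  [ -0.11   -0.16   -0.14    0.86   -0.04]
  [ -0.10   -0.01   -0.12   -0.16    0.97]
Leontief inverse L = M⁻¹:
  [  1.2760    0.2735    0.3128    0.3656    0.2759]
  [  0.1185    1.1726    0.2685    0.1973    0.1773]
  [  0.0631    0.0815    1.1987    0.2468    0.1040]
  [  0.2036    0.2708    0.2959    1.2997    0.1362]
  [  0.1742    0.0950    0.2321    0.2846    1.0965]
Total output x = L · d:
  x_0 = 1.2760·63 + 0.2735·92 + 0.3128·82 + 0.3656·74 + 0.2759·64 = 175.9134
  x_1 = 0.1185·63 + 1.1726·92 + 0.2685·82 + 0.1973·74 + 0.1773·64 = 163.3094
  x_2 = 0.0631·63 + 0.0815·92 + 1.1987·82 + 0.2468·74 + 0.1040·64 = 134.6737
  x_3 = 0.2036·63 + 0.2708·92 + 0.2959·82 + 1.2997·74 + 0.1362·64 = 166.8998
  x_4 = 0.1742·63 + 0.0950·92 + 0.2321·82 + 0.2846·74 + 1.0965·64 = 129.9889
Output multipliers (column sums of L):
  Textiles: 1.8354
  Mining: 1.8934
  Healthcare: 2.3081
  Services: 2.3939
  Chemicals: 1.7899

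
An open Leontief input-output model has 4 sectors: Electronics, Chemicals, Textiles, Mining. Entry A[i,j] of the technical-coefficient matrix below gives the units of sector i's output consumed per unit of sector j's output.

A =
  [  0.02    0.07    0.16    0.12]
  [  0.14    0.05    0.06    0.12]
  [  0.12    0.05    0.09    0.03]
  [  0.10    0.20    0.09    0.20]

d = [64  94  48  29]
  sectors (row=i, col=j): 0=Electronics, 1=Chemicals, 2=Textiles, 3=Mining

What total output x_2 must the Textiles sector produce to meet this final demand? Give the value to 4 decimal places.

75.7089

Form M = I − A:
  [  0.98   -0.07   -0.16   -0.12]
  [ -0.14    0.95   -0.06   -0.12]
  [ -0.12   -0.05    0.91   -0.03]
  [ -0.10   -0.20   -0.09    0.80]
Leontief inverse L = M⁻¹:
  [  1.0854    0.1316    0.2184    0.1907]
  [  0.1957    1.1162    0.1279    0.2016]
  [  0.1606    0.0888    1.1409    0.0802]
  [  0.2027    0.3055    0.1876    1.3333]
Total output x = L · d:
  x_0 = 1.0854·64 + 0.1316·94 + 0.2184·48 + 0.1907·29 = 97.8541
  x_1 = 0.1957·64 + 1.1162·94 + 0.1279·48 + 0.2016·29 = 129.4369
  x_2 = 0.1606·64 + 0.0888·94 + 1.1409·48 + 0.0802·29 = 75.7089
  x_3 = 0.2027·64 + 0.3055·94 + 0.1876·48 + 1.3333·29 = 89.3582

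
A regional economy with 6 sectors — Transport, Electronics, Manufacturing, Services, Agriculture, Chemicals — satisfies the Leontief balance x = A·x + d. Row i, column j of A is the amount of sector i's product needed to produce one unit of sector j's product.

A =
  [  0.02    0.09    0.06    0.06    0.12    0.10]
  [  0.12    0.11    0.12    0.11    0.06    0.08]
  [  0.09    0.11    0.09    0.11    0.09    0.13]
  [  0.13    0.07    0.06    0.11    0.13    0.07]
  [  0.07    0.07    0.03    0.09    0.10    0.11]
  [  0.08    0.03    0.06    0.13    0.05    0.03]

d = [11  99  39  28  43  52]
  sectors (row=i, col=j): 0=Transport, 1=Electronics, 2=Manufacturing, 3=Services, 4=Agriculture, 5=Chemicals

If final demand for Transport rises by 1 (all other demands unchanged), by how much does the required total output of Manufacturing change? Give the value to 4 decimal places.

Form M = I − A:
  [  0.98   -0.09   -0.06   -0.06   -0.12   -0.10]
  [ -0.12    0.89   -0.12   -0.11   -0.06   -0.08]
  [ -0.09   -0.11    0.91   -0.11   -0.09   -0.13]
  [ -0.13   -0.07   -0.06    0.89   -0.13   -0.07]
  [ -0.07   -0.07   -0.03   -0.09    0.90   -0.11]
  [ -0.08   -0.03   -0.06   -0.13   -0.05    0.97]
Leontief inverse L = M⁻¹:
  [  1.1008    0.1605    0.1224    0.1555    0.2020    0.1773]
  [  0.2267    1.2111    0.2084    0.2361    0.1764    0.1882]
  [  0.1996    0.2088    1.1778    0.2402    0.2062    0.2364]
  [  0.2257    0.1606    0.1360    1.2247    0.2408    0.1704]
  [  0.1506    0.1410    0.0923    0.1864    1.1872    0.1876]
  [  0.1482    0.0924    0.1124    0.2087    0.1283    1.0985]
Total output x = L · d:
  x_0 = 1.1008·11 + 0.1605·99 + 0.1224·39 + 0.1555·28 + 0.2020·43 + 0.1773·52 = 55.0322
  x_1 = 0.2267·11 + 1.2111·99 + 0.2084·39 + 0.2361·28 + 0.1764·43 + 0.1882·52 = 154.4993
  x_2 = 0.1996·11 + 0.2088·99 + 1.1778·39 + 0.2402·28 + 0.2062·43 + 0.2364·52 = 96.6872
  x_3 = 0.2257·11 + 0.1606·99 + 0.1360·39 + 1.2247·28 + 0.2408·43 + 0.1704·52 = 77.1988
  x_4 = 0.1506·11 + 0.1410·99 + 0.0923·39 + 0.1864·28 + 1.1872·43 + 0.1876·52 = 85.2409
  x_5 = 0.1482·11 + 0.0924·99 + 0.1124·39 + 0.2087·28 + 0.1283·43 + 1.0985·52 = 83.6461
Δx_2 = L[2,0] · Δd_0 = 0.1996 · 1 = 0.1996

0.1996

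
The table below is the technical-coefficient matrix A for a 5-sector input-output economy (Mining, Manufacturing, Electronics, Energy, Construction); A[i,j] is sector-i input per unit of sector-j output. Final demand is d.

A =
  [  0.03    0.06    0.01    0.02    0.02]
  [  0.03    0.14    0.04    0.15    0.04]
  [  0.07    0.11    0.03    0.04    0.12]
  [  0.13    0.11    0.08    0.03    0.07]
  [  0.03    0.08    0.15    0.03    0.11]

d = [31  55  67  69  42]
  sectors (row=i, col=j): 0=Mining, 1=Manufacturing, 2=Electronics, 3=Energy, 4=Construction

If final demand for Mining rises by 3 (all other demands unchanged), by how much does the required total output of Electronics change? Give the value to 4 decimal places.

Form M = I − A:
  [  0.97   -0.06   -0.01   -0.02   -0.02]
  [ -0.03    0.86   -0.04   -0.15   -0.04]
  [ -0.07   -0.11    0.97   -0.04   -0.12]
  [ -0.13   -0.11   -0.08    0.97   -0.07]
  [ -0.03   -0.08   -0.15   -0.03    0.89]
Leontief inverse L = M⁻¹:
  [  1.0410    0.0832    0.0223    0.0363    0.0330]
  [  0.0718    1.2105    0.0794    0.1945    0.0820]
  [  0.0977    0.1684    1.0700    0.0771    0.1601]
  [  0.1603    0.1728    0.1141    1.0691    0.1108]
  [  0.0634    0.1458    0.1921    0.0677    1.1628]
Total output x = L · d:
  x_0 = 1.0410·31 + 0.0832·55 + 0.0223·67 + 0.0363·69 + 0.0330·42 = 42.2240
  x_1 = 0.0718·31 + 1.2105·55 + 0.0794·67 + 0.1945·69 + 0.0820·42 = 90.9811
  x_2 = 0.0977·31 + 0.1684·55 + 1.0700·67 + 0.0771·69 + 0.1601·42 = 96.0301
  x_3 = 0.1603·31 + 0.1728·55 + 0.1141·67 + 1.0691·69 + 0.1108·42 = 100.5413
  x_4 = 0.0634·31 + 0.1458·55 + 0.1921·67 + 0.0677·69 + 1.1628·42 = 76.3663
Δx_2 = L[2,0] · Δd_0 = 0.0977 · 3 = 0.2931

0.2931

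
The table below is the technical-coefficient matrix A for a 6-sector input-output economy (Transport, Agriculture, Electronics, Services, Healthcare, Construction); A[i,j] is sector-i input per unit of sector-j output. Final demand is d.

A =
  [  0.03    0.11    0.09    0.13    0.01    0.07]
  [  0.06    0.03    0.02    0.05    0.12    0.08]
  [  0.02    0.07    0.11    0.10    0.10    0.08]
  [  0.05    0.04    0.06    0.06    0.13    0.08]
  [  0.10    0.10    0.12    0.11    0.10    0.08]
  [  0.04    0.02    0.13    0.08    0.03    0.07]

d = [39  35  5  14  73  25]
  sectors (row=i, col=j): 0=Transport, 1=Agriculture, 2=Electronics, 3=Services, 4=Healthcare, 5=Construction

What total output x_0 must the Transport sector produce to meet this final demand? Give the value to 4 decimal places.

59.5672

Form M = I − A:
  [  0.97   -0.11   -0.09   -0.13   -0.01   -0.07]
  [ -0.06    0.97   -0.02   -0.05   -0.12   -0.08]
  [ -0.02   -0.07    0.89   -0.10   -0.10   -0.08]
  [ -0.05   -0.04   -0.06    0.94   -0.13   -0.08]
  [ -0.10   -0.10   -0.12   -0.11    0.90   -0.08]
  [ -0.04   -0.02   -0.13   -0.08   -0.03    0.93]
Leontief inverse L = M⁻¹:
  [  1.0671    0.1512    0.1543    0.1926    0.0813    0.1302]
  [  0.0972    1.0732    0.0841    0.1110    0.1739    0.1314]
  [  0.0658    0.1222    1.1908    0.1760    0.1797    0.1485]
  [  0.0926    0.0899    0.1345    1.1306    0.1960    0.1404]
  [  0.1557    0.1687    0.2189    0.2078    1.1952    0.1657]
  [  0.0702    0.0598    0.1935    0.1392    0.0878    1.1219]
Total output x = L · d:
  x_0 = 1.0671·39 + 0.1512·35 + 0.1543·5 + 0.1926·14 + 0.0813·73 + 0.1302·25 = 59.5672
  x_1 = 0.0972·39 + 1.0732·35 + 0.0841·5 + 0.1110·14 + 0.1739·73 + 0.1314·25 = 59.3096
  x_2 = 0.0658·39 + 0.1222·35 + 1.1908·5 + 0.1760·14 + 0.1797·73 + 0.1485·25 = 32.0941
  x_3 = 0.0926·39 + 0.0899·35 + 0.1345·5 + 1.1306·14 + 0.1960·73 + 0.1404·25 = 41.0753
  x_4 = 0.1557·39 + 0.1687·35 + 0.2189·5 + 0.2078·14 + 1.1952·73 + 0.1657·25 = 107.3705
  x_5 = 0.0702·39 + 0.0598·35 + 0.1935·5 + 0.1392·14 + 0.0878·73 + 1.1219·25 = 42.2024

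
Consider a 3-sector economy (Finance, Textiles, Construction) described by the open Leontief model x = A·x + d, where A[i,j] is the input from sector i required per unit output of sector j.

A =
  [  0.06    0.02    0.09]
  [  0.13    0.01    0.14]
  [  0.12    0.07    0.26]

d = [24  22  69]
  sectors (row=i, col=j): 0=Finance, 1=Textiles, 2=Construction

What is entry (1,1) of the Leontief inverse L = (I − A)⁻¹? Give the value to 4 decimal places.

L[1,1] = 1.0288

Form M = I − A:
  [  0.94   -0.02   -0.09]
  [ -0.13    0.99   -0.14]
  [ -0.12   -0.07    0.74]
Leontief inverse L = M⁻¹:
  [  1.0858    0.0317    0.1381]
  [  0.1698    1.0288    0.2153]
  [  0.1921    0.1025    1.3941]
Total output x = L · d:
  x_0 = 1.0858·24 + 0.0317·22 + 0.1381·69 = 36.2835
  x_1 = 0.1698·24 + 1.0288·22 + 0.2153·69 = 41.5606
  x_2 = 0.1921·24 + 0.1025·22 + 1.3941·69 = 103.0585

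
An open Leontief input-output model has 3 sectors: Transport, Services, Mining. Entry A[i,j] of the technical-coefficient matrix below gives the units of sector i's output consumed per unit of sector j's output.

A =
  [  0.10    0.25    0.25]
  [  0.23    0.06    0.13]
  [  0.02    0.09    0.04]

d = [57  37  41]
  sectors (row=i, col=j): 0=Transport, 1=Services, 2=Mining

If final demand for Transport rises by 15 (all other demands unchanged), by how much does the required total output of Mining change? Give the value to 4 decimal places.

Form M = I − A:
  [  0.90   -0.25   -0.25]
  [ -0.23    0.94   -0.13]
  [ -0.02   -0.09    0.96]
Leontief inverse L = M⁻¹:
  [  1.2103    0.3567    0.3635]
  [  0.3036    1.1673    0.2371]
  [  0.0537    0.1169    1.0715]
Total output x = L · d:
  x_0 = 1.2103·57 + 0.3567·37 + 0.3635·41 = 97.0912
  x_1 = 0.3036·57 + 1.1673·37 + 0.2371·41 = 70.2146
  x_2 = 0.0537·57 + 0.1169·37 + 1.0715·41 = 51.3137
Δx_2 = L[2,0] · Δd_0 = 0.0537 · 15 = 0.8051

0.8051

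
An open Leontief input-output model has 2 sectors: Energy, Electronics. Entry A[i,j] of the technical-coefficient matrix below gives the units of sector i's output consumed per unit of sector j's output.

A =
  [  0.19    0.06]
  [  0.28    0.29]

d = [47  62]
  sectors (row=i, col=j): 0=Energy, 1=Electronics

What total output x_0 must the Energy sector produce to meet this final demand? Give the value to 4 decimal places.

66.4338

Form M = I − A:
  [  0.81   -0.06]
  [ -0.28    0.71]
Leontief inverse L = M⁻¹:
  [  1.2717    0.1075]
  [  0.5015    1.4508]
Total output x = L · d:
  x_0 = 1.2717·47 + 0.1075·62 = 66.4338
  x_1 = 0.5015·47 + 1.4508·62 = 113.5232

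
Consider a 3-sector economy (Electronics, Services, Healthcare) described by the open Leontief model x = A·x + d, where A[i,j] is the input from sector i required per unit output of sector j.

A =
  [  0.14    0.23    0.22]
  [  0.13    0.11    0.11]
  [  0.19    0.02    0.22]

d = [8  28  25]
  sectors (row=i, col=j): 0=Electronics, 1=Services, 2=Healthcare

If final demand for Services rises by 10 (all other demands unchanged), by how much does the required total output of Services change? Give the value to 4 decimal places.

11.8855

Form M = I − A:
  [  0.86   -0.23   -0.22]
  [ -0.13    0.89   -0.11]
  [ -0.19   -0.02    0.78]
Leontief inverse L = M⁻¹:
  [  1.3076    0.3473    0.4178]
  [  0.2311    1.1885    0.2328]
  [  0.3244    0.1151    1.3898]
Total output x = L · d:
  x_0 = 1.3076·8 + 0.3473·28 + 0.4178·25 = 30.6300
  x_1 = 0.2311·8 + 1.1885·28 + 0.2328·25 = 40.9480
  x_2 = 0.3244·8 + 0.1151·28 + 1.3898·25 = 40.5624
Δx_1 = L[1,1] · Δd_1 = 1.1885 · 10 = 11.8855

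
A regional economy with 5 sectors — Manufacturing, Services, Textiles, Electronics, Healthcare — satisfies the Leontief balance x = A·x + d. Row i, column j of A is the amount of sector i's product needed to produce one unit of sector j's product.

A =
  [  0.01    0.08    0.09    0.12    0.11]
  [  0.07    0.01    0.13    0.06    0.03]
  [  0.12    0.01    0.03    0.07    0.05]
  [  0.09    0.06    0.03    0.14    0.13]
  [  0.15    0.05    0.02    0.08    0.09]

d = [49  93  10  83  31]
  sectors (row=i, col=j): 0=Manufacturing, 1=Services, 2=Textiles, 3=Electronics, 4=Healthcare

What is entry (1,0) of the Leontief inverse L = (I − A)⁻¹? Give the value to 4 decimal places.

Form M = I − A:
  [  0.99   -0.08   -0.09   -0.12   -0.11]
  [ -0.07    0.99   -0.13   -0.06   -0.03]
  [ -0.12   -0.01    0.97   -0.07   -0.05]
  [ -0.09   -0.06   -0.03    0.86   -0.13]
  [ -0.15   -0.05   -0.02   -0.08    0.91]
Leontief inverse L = M⁻¹:
  [  1.0745    0.1076    0.1232    0.1829    0.1663]
  [  0.1119    1.0308    0.1533    0.1066    0.0712]
  [  0.1557    0.0352    1.0557    0.1189    0.0950]
  [  0.1560    0.0970    0.0692    1.2155    0.1995]
  [  0.2004    0.0837    0.0580    0.1455    1.1499]
Total output x = L · d:
  x_0 = 1.0745·49 + 0.1076·93 + 0.1232·10 + 0.1829·83 + 0.1663·31 = 84.2232
  x_1 = 0.1119·49 + 1.0308·93 + 0.1533·10 + 0.1066·83 + 0.0712·31 = 113.9343
  x_2 = 0.1557·49 + 0.0352·93 + 1.0557·10 + 0.1189·83 + 0.0950·31 = 34.2799
  x_3 = 0.1560·49 + 0.0970·93 + 0.0692·10 + 1.2155·83 + 0.1995·31 = 124.4323
  x_4 = 0.2004·49 + 0.0837·93 + 0.0580·10 + 0.1455·83 + 1.1499·31 = 65.9015

L[1,0] = 0.1119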